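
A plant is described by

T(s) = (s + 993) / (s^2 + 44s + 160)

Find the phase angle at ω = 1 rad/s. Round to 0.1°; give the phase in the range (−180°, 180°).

Substitute s = j1:
Numerator: (j1) + 993 = 993 + j1
Denominator: (j1)^2 + 44(j1) + 160 = 159 + j44
|N| = √(993² + 1²) ≈ 993, ∠N ≈ 0.06°
|D| = √(159² + 44²) ≈ 164.98, ∠D ≈ 15.47°
∠T = 0.06° − 15.47° = -15.41°

-15.4°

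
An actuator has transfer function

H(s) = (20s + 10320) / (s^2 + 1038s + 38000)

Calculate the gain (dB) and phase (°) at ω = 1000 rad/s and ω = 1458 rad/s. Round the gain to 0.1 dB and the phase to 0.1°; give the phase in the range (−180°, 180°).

Substitute s = j1000:
Numerator: 20(j1000) + 10320 = 10320 + j20000
Denominator: (j1000)^2 + 1038(j1000) + 38000 = -962000 + j1038000
|N| = √(10320² + 20000²) ≈ 22506, ∠N ≈ 62.71°
|D| = √(962000² + 1038000²) ≈ 1.4152e+06, ∠D ≈ 132.82°
|H| = 22506 / 1.4152e+06 ≈ 0.015903
Gain = 20 log₁₀(0.015903) ≈ -35.97 dB
∠H = 62.71° − 132.82° = -70.11°

Substitute s = j1458:
Numerator: 20(j1458) + 10320 = 10320 + j29160
Denominator: (j1458)^2 + 1038(j1458) + 38000 = -2087764 + j1513404
|N| = √(10320² + 29160²) ≈ 30932, ∠N ≈ 70.51°
|D| = √(2087764² + 1513404²) ≈ 2.5786e+06, ∠D ≈ 144.06°
|H| = 30932 / 2.5786e+06 ≈ 0.011996
Gain = 20 log₁₀(0.011996) ≈ -38.42 dB
∠H = 70.51° − 144.06° = -73.55°

ω = 1000: -36.0 dB, -70.1°; ω = 1458: -38.4 dB, -73.6°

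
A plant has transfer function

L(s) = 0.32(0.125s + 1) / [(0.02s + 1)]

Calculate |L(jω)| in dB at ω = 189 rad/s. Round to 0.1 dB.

At ω = 189 rad/s:
zero (1 + j189·0.125) = 1 + j23.625 → |·| ≈ 23.646, ∠ ≈ 87.58°
pole (1 + j189·0.02) = 1 + j3.78 → |·| ≈ 3.91, ∠ ≈ 75.18°
|L| = 0.32 · 23.646 / (3.91) ≈ 1.9352
Gain = 20 log₁₀(1.9352) ≈ 5.73 dB

5.7 dB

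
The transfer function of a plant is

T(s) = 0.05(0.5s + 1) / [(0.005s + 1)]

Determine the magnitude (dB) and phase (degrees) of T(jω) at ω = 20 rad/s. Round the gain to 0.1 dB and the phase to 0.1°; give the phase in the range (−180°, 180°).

-6.0 dB, 78.6°

At ω = 20 rad/s:
zero (1 + j20·0.5) = 1 + j10 → |·| ≈ 10.05, ∠ ≈ 84.29°
pole (1 + j20·0.005) = 1 + j0.1 → |·| ≈ 1.005, ∠ ≈ 5.71°
|T| = 0.05 · 10.05 / (1.005) ≈ 0.5
Gain = 20 log₁₀(0.5) ≈ -6.02 dB
∠T = (84.29°) − (5.71°) = 78.58°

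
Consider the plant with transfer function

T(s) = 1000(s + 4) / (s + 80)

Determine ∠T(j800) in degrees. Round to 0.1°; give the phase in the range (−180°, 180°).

At s = jω = j800:
zero (s+4): 4 + j800 → |·| = √(4²+800²) = √640016 ≈ 800.01, ∠ = arctan(800/4) ≈ 89.71°
pole (s+80): 80 + j800 → |·| = √(80²+800²) = √646400 ≈ 803.99, ∠ = arctan(800/80) ≈ 84.29°
∠T = 89.71° − 84.29° = 5.42°

5.4°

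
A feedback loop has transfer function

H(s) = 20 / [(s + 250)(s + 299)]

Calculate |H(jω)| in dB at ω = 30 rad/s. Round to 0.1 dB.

-71.6 dB

At s = jω = j30:
pole (s+250): 250 + j30 → |·| = √(250²+30²) = √63400 ≈ 251.79, ∠ = arctan(30/250) ≈ 6.84°
pole (s+299): 299 + j30 → |·| = √(299²+30²) = √90301 ≈ 300.5, ∠ = arctan(30/299) ≈ 5.73°
|H| = 20 / 75663 ≈ 0.00026433
Gain = 20 log₁₀(0.00026433) ≈ -71.56 dB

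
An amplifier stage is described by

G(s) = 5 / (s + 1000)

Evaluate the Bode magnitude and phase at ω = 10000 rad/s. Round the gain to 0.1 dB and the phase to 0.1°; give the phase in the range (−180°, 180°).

At s = jω = j10000:
pole (s+1000): 1000 + j10000 → |·| = √(1000²+10000²) = √101000000 ≈ 10050, ∠ = arctan(10000/1000) ≈ 84.29°
|G| = 5 / 10050 ≈ 0.00049751
Gain = 20 log₁₀(0.00049751) ≈ -66.06 dB
∠G = 0.00° − 84.29° = -84.29°

-66.1 dB, -84.3°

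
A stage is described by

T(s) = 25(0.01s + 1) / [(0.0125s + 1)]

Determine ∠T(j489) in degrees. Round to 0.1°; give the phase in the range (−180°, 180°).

At ω = 489 rad/s:
zero (1 + j489·0.01) = 1 + j4.89 → |·| ≈ 4.9912, ∠ ≈ 78.44°
pole (1 + j489·0.0125) = 1 + j6.1125 → |·| ≈ 6.1938, ∠ ≈ 80.71°
∠T = (78.44°) − (80.71°) = -2.27°

-2.3°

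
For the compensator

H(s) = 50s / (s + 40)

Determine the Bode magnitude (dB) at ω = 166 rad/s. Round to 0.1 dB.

33.7 dB

At s = jω = j166:
zero at origin: s = j166 → |·| = 166, ∠ = 90.00°
pole (s+40): 40 + j166 → |·| = √(40²+166²) = √29156 ≈ 170.75, ∠ = arctan(166/40) ≈ 76.45°
|H| = 50 · 166 / 170.75 ≈ 48.609
Gain = 20 log₁₀(48.609) ≈ 33.73 dB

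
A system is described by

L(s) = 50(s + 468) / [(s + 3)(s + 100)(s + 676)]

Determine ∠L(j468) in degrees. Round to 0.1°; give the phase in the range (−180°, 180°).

-157.3°

At s = jω = j468:
zero (s+468): 468 + j468 → |·| = √(468²+468²) = √438048 ≈ 661.85, ∠ = arctan(468/468) ≈ 45.00°
pole (s+3): 3 + j468 → |·| = √(3²+468²) = √219033 ≈ 468.01, ∠ = arctan(468/3) ≈ 89.63°
pole (s+100): 100 + j468 → |·| = √(100²+468²) = √229024 ≈ 478.56, ∠ = arctan(468/100) ≈ 77.94°
pole (s+676): 676 + j468 → |·| = √(676²+468²) = √676000 ≈ 822.19, ∠ = arctan(468/676) ≈ 34.70°
∠L = 45.00° − 202.27° = -157.27°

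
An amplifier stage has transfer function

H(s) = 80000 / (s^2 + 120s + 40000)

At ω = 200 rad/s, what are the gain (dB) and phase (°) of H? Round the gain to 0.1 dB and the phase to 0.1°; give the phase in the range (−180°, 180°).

10.5 dB, -90.0°

At s = jω = j200:
quadratic: (j200)² + 120·j200 + 40000 = 0 + j24000 → |·| ≈ 24000, ∠ ≈ 90.00°
|H| = 80000 / 24000 ≈ 3.3333
Gain = 20 log₁₀(3.3333) ≈ 10.46 dB
∠H = 0.00° − 90.00° = -90.00°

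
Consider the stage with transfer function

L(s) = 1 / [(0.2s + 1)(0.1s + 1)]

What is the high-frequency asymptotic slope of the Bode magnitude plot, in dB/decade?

Each pole contributes −20 dB/decade at high frequency; each zero contributes +20 dB/decade.
Net: 0 zero(s) − 2 pole(s) → -40 dB/decade.

-40 dB/decade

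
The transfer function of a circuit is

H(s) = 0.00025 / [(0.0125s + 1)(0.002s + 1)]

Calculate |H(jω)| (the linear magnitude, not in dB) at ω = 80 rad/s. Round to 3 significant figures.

At ω = 80 rad/s:
pole (1 + j80·0.0125) = 1 + j1 → |·| ≈ 1.4142, ∠ ≈ 45.00°
pole (1 + j80·0.002) = 1 + j0.16 → |·| ≈ 1.0127, ∠ ≈ 9.09°
|H| = 0.00025 · 1 / (1.4142 · 1.0127) ≈ 0.00017456

0.000175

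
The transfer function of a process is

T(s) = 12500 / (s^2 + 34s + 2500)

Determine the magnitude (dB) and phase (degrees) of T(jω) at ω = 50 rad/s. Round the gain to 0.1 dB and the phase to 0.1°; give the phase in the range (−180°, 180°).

At s = jω = j50:
quadratic: (j50)² + 34·j50 + 2500 = 0 + j1700 → |·| ≈ 1700, ∠ ≈ 90.00°
|T| = 12500 / 1700 ≈ 7.3529
Gain = 20 log₁₀(7.3529) ≈ 17.33 dB
∠T = 0.00° − 90.00° = -90.00°

17.3 dB, -90.0°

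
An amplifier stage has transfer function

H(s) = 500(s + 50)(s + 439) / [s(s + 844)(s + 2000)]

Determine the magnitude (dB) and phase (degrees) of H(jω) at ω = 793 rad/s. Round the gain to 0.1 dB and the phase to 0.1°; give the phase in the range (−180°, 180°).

-14.8 dB, -7.4°

At s = jω = j793:
zero (s+50): 50 + j793 → |·| = √(50²+793²) = √631349 ≈ 794.57, ∠ = arctan(793/50) ≈ 86.39°
zero (s+439): 439 + j793 → |·| = √(439²+793²) = √821570 ≈ 906.4, ∠ = arctan(793/439) ≈ 61.03°
pole (s+844): 844 + j793 → |·| = √(844²+793²) = √1341185 ≈ 1158.1, ∠ = arctan(793/844) ≈ 43.22°
pole (s+2000): 2000 + j793 → |·| = √(2000²+793²) = √4628849 ≈ 2151.5, ∠ = arctan(793/2000) ≈ 21.63°
pole at origin: |s| = 793, ∠ = 90.00° (in denominator)
|H| = 500 · 7.202e+05 / 1.9759e+09 ≈ 0.18225
Gain = 20 log₁₀(0.18225) ≈ -14.79 dB
∠H = 147.42° − 154.85° = -7.43°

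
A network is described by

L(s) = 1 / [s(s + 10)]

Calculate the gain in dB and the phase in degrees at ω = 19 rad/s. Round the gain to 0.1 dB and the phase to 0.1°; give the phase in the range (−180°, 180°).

At s = jω = j19:
pole (s+10): 10 + j19 → |·| = √(10²+19²) = √461 ≈ 21.471, ∠ = arctan(19/10) ≈ 62.24°
pole at origin: |s| = 19, ∠ = 90.00° (in denominator)
|L| = 1 / 407.95 ≈ 0.0024513
Gain = 20 log₁₀(0.0024513) ≈ -52.21 dB
∠L = 0.00° − 152.24° = -152.24°

-52.2 dB, -152.2°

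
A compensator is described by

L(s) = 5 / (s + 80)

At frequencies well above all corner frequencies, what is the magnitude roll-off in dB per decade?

-20 dB/decade

Each pole contributes −20 dB/decade at high frequency; each zero contributes +20 dB/decade.
Net: 0 zero(s) − 1 pole(s) → -20 dB/decade.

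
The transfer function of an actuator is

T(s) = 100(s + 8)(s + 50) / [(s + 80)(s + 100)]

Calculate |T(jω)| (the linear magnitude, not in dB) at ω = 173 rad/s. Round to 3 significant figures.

81.9

At s = jω = j173:
zero (s+8): 8 + j173 → |·| = √(8²+173²) = √29993 ≈ 173.18, ∠ = arctan(173/8) ≈ 87.35°
zero (s+50): 50 + j173 → |·| = √(50²+173²) = √32429 ≈ 180.08, ∠ = arctan(173/50) ≈ 73.88°
pole (s+80): 80 + j173 → |·| = √(80²+173²) = √36329 ≈ 190.6, ∠ = arctan(173/80) ≈ 65.18°
pole (s+100): 100 + j173 → |·| = √(100²+173²) = √39929 ≈ 199.82, ∠ = arctan(173/100) ≈ 59.97°
|T| = 100 · 31186 / 38086 ≈ 81.883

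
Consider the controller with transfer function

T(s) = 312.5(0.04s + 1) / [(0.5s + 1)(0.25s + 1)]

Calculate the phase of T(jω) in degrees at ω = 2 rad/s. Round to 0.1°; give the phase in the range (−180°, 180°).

At ω = 2 rad/s:
zero (1 + j2·0.04) = 1 + j0.08 → |·| ≈ 1.0032, ∠ ≈ 4.57°
pole (1 + j2·0.5) = 1 + j1 → |·| ≈ 1.4142, ∠ ≈ 45.00°
pole (1 + j2·0.25) = 1 + j0.5 → |·| ≈ 1.118, ∠ ≈ 26.57°
∠T = (4.57°) − (45.00° + 26.57°) = -67.00°

-67.0°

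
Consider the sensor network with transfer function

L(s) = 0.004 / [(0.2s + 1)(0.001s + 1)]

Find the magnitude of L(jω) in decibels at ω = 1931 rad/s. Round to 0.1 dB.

At ω = 1931 rad/s:
pole (1 + j1931·0.2) = 1 + j386.2 → |·| ≈ 386.2, ∠ ≈ 89.85°
pole (1 + j1931·0.001) = 1 + j1.931 → |·| ≈ 2.1746, ∠ ≈ 62.62°
|L| = 0.004 · 1 / (386.2 · 2.1746) ≈ 4.7629e-06
Gain = 20 log₁₀(4.7629e-06) ≈ -106.44 dB

-106.4 dB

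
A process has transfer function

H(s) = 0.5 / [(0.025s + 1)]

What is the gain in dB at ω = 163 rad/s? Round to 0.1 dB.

At ω = 163 rad/s:
pole (1 + j163·0.025) = 1 + j4.075 → |·| ≈ 4.1959, ∠ ≈ 76.21°
|H| = 0.5 · 1 / (4.1959) ≈ 0.11916
Gain = 20 log₁₀(0.11916) ≈ -18.48 dB

-18.5 dB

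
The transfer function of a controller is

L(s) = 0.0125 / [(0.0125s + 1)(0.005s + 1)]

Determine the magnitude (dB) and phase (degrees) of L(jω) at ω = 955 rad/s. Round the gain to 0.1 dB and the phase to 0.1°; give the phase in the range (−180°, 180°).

At ω = 955 rad/s:
pole (1 + j955·0.0125) = 1 + j11.9375 → |·| ≈ 11.979, ∠ ≈ 85.21°
pole (1 + j955·0.005) = 1 + j4.775 → |·| ≈ 4.8786, ∠ ≈ 78.17°
|L| = 0.0125 · 1 / (11.979 · 4.8786) ≈ 0.00021389
Gain = 20 log₁₀(0.00021389) ≈ -73.40 dB
∠L = (0°) − (85.21° + 78.17°) = -163.38°

-73.4 dB, -163.4°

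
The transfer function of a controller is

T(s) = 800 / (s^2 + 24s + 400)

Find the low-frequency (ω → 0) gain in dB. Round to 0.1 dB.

6.0 dB

T(0) = 800 / 400 = 2
20 log₁₀(2) ≈ 6.02 dB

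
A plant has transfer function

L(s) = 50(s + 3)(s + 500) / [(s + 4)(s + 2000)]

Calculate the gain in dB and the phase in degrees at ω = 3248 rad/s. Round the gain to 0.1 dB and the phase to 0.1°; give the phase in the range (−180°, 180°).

32.7 dB, 22.9°

At s = jω = j3248:
zero (s+3): 3 + j3248 → |·| = √(3²+3248²) = √10549513 ≈ 3248, ∠ = arctan(3248/3) ≈ 89.95°
zero (s+500): 500 + j3248 → |·| = √(500²+3248²) = √10799504 ≈ 3286.3, ∠ = arctan(3248/500) ≈ 81.25°
pole (s+4): 4 + j3248 → |·| = √(4²+3248²) = √10549520 ≈ 3248, ∠ = arctan(3248/4) ≈ 89.93°
pole (s+2000): 2000 + j3248 → |·| = √(2000²+3248²) = √14549504 ≈ 3814.4, ∠ = arctan(3248/2000) ≈ 58.38°
|L| = 50 · 1.0674e+07 / 1.2389e+07 ≈ 43.079
Gain = 20 log₁₀(43.079) ≈ 32.69 dB
∠L = 171.20° − 148.31° = 22.89°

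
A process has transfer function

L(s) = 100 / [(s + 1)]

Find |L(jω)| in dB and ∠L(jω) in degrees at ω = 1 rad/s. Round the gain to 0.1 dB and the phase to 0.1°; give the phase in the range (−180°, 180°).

37.0 dB, -45.0°

At ω = 1 rad/s:
pole (1 + j1·1) = 1 + j1 → |·| ≈ 1.4142, ∠ ≈ 45.00°
|L| = 100 · 1 / (1.4142) ≈ 70.711
Gain = 20 log₁₀(70.711) ≈ 36.99 dB
∠L = (0°) − (45.00°) = -45.00°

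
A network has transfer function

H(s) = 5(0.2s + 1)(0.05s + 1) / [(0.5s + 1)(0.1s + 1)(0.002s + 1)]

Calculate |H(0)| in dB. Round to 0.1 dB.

H(0) = 5 · 1 / 1 = 5
20 log₁₀(5) ≈ 13.98 dB

14.0 dB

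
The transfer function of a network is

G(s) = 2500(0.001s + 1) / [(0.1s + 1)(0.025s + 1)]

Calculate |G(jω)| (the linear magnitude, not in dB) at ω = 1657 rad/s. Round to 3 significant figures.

0.705

At ω = 1657 rad/s:
zero (1 + j1657·0.001) = 1 + j1.657 → |·| ≈ 1.9354, ∠ ≈ 58.89°
pole (1 + j1657·0.1) = 1 + j165.7 → |·| ≈ 165.7, ∠ ≈ 89.65°
pole (1 + j1657·0.025) = 1 + j41.425 → |·| ≈ 41.437, ∠ ≈ 88.62°
|G| = 2500 · 1.9354 / (165.7 · 41.437) ≈ 0.70469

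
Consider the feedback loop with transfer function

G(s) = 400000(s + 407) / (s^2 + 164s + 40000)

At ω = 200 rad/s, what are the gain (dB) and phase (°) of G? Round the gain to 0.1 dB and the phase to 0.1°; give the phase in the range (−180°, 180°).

74.9 dB, -63.8°

At s = jω = j200:
zero (s+407): 407 + j200 → |·| = √(407²+200²) = √205649 ≈ 453.49, ∠ = arctan(200/407) ≈ 26.17°
quadratic: (j200)² + 164·j200 + 40000 = 0 + j32800 → |·| ≈ 32800, ∠ ≈ 90.00°
|G| = 400000 · 453.49 / 32800 ≈ 5530.4
Gain = 20 log₁₀(5530.4) ≈ 74.86 dB
∠G = 26.17° − 90.00° = -63.83°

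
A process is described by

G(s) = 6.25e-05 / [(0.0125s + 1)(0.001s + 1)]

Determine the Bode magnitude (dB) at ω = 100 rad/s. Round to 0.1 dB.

At ω = 100 rad/s:
pole (1 + j100·0.0125) = 1 + j1.25 → |·| ≈ 1.6008, ∠ ≈ 51.34°
pole (1 + j100·0.001) = 1 + j0.1 → |·| ≈ 1.005, ∠ ≈ 5.71°
|G| = 6.25e-05 · 1 / (1.6008 · 1.005) ≈ 3.8849e-05
Gain = 20 log₁₀(3.8849e-05) ≈ -88.21 dB

-88.2 dB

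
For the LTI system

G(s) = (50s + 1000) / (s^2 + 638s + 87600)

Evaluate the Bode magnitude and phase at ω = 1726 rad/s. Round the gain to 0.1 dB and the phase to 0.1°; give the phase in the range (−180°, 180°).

Substitute s = j1726:
Numerator: 50(j1726) + 1000 = 1000 + j86300
Denominator: (j1726)^2 + 638(j1726) + 87600 = -2891476 + j1101188
|N| = √(1000² + 86300²) ≈ 86306, ∠N ≈ 89.34°
|D| = √(2891476² + 1101188²) ≈ 3.0941e+06, ∠D ≈ 159.15°
|G| = 86306 / 3.0941e+06 ≈ 0.027894
Gain = 20 log₁₀(0.027894) ≈ -31.09 dB
∠G = 89.34° − 159.15° = -69.81°

-31.1 dB, -69.8°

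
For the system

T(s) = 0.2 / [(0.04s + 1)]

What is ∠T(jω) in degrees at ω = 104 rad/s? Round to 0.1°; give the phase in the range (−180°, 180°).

-76.5°

At ω = 104 rad/s:
pole (1 + j104·0.04) = 1 + j4.16 → |·| ≈ 4.2785, ∠ ≈ 76.48°
∠T = (0°) − (76.48°) = -76.48°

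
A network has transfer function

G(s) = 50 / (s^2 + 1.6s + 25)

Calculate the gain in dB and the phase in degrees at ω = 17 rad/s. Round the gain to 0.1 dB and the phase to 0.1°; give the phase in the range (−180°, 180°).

-14.5 dB, -174.1°

At s = jω = j17:
quadratic: (j17)² + 1.6·j17 + 25 = -264 + j27.2 → |·| ≈ 265.4, ∠ ≈ 174.12°
|G| = 50 / 265.4 ≈ 0.18839
Gain = 20 log₁₀(0.18839) ≈ -14.50 dB
∠G = 0.00° − 174.12° = -174.12°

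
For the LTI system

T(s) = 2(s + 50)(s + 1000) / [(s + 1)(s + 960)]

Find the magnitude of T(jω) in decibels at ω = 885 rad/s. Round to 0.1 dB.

At s = jω = j885:
zero (s+50): 50 + j885 → |·| = √(50²+885²) = √785725 ≈ 886.41, ∠ = arctan(885/50) ≈ 86.77°
zero (s+1000): 1000 + j885 → |·| = √(1000²+885²) = √1783225 ≈ 1335.4, ∠ = arctan(885/1000) ≈ 41.51°
pole (s+1): 1 + j885 → |·| = √(1²+885²) = √783226 ≈ 885, ∠ = arctan(885/1) ≈ 89.94°
pole (s+960): 960 + j885 → |·| = √(960²+885²) = √1704825 ≈ 1305.7, ∠ = arctan(885/960) ≈ 42.67°
|T| = 2 · 1.1837e+06 / 1.1555e+06 ≈ 2.0488
Gain = 20 log₁₀(2.0488) ≈ 6.23 dB

6.2 dB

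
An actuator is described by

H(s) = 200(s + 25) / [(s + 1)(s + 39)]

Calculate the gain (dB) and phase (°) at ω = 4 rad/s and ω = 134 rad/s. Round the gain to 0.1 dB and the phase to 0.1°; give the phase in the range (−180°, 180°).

At s = jω = j4:
zero (s+25): 25 + j4 → |·| = √(25²+4²) = √641 ≈ 25.318, ∠ = arctan(4/25) ≈ 9.09°
pole (s+1): 1 + j4 → |·| = √(1²+4²) = √17 ≈ 4.1231, ∠ = arctan(4/1) ≈ 75.96°
pole (s+39): 39 + j4 → |·| = √(39²+4²) = √1537 ≈ 39.205, ∠ = arctan(4/39) ≈ 5.86°
|H| = 200 · 25.318 / 161.65 ≈ 31.324
Gain = 20 log₁₀(31.324) ≈ 29.92 dB
∠H = 9.09° − 81.82° = -72.73°

At s = jω = j134:
zero (s+25): 25 + j134 → |·| = √(25²+134²) = √18581 ≈ 136.31, ∠ = arctan(134/25) ≈ 79.43°
pole (s+1): 1 + j134 → |·| = √(1²+134²) = √17957 ≈ 134, ∠ = arctan(134/1) ≈ 89.57°
pole (s+39): 39 + j134 → |·| = √(39²+134²) = √19477 ≈ 139.56, ∠ = arctan(134/39) ≈ 73.77°
|H| = 200 · 136.31 / 18701 ≈ 1.4578
Gain = 20 log₁₀(1.4578) ≈ 3.27 dB
∠H = 79.43° − 163.34° = -83.91°

ω = 4: 29.9 dB, -72.7°; ω = 134: 3.3 dB, -83.9°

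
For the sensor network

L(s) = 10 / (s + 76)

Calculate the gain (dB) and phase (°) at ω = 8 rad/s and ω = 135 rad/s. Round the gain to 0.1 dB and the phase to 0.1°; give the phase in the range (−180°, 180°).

ω = 8: -17.7 dB, -6.0°; ω = 135: -23.8 dB, -60.6°

At s = jω = j8:
pole (s+76): 76 + j8 → |·| = √(76²+8²) = √5840 ≈ 76.42, ∠ = arctan(8/76) ≈ 6.01°
|L| = 10 / 76.42 ≈ 0.13086
Gain = 20 log₁₀(0.13086) ≈ -17.66 dB
∠L = 0.00° − 6.01° = -6.01°

At s = jω = j135:
pole (s+76): 76 + j135 → |·| = √(76²+135²) = √24001 ≈ 154.92, ∠ = arctan(135/76) ≈ 60.62°
|L| = 10 / 154.92 ≈ 0.064549
Gain = 20 log₁₀(0.064549) ≈ -23.80 dB
∠L = 0.00° − 60.62° = -60.62°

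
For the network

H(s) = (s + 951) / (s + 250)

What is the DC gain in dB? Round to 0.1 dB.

11.6 dB

H(0) = 1·951 / (250) = 3.804
20 log₁₀(3.804) ≈ 11.60 dB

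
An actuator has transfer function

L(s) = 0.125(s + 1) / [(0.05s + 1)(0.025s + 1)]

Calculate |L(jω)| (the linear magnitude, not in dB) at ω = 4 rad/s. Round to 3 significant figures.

At ω = 4 rad/s:
zero (1 + j4·1) = 1 + j4 → |·| ≈ 4.1231, ∠ ≈ 75.96°
pole (1 + j4·0.05) = 1 + j0.2 → |·| ≈ 1.0198, ∠ ≈ 11.31°
pole (1 + j4·0.025) = 1 + j0.1 → |·| ≈ 1.005, ∠ ≈ 5.71°
|L| = 0.125 · 4.1231 / (1.0198 · 1.005) ≈ 0.50287

0.503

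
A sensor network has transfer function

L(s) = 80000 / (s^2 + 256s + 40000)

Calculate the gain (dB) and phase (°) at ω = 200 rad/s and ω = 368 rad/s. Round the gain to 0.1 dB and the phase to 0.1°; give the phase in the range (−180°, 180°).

At s = jω = j200:
quadratic: (j200)² + 256·j200 + 40000 = 0 + j51200 → |·| ≈ 51200, ∠ ≈ 90.00°
|L| = 80000 / 51200 ≈ 1.5625
Gain = 20 log₁₀(1.5625) ≈ 3.88 dB
∠L = 0.00° − 90.00° = -90.00°

At s = jω = j368:
quadratic: (j368)² + 256·j368 + 40000 = -95424 + j94208 → |·| ≈ 1.3409e+05, ∠ ≈ 135.37°
|L| = 80000 / 1.3409e+05 ≈ 0.59661
Gain = 20 log₁₀(0.59661) ≈ -4.49 dB
∠L = 0.00° − 135.37° = -135.37°

ω = 200: 3.9 dB, -90.0°; ω = 368: -4.5 dB, -135.4°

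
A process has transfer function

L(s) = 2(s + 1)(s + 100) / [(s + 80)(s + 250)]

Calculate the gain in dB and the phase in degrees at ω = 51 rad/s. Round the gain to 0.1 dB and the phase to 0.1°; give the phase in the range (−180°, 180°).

At s = jω = j51:
zero (s+1): 1 + j51 → |·| = √(1²+51²) = √2602 ≈ 51.01, ∠ = arctan(51/1) ≈ 88.88°
zero (s+100): 100 + j51 → |·| = √(100²+51²) = √12601 ≈ 112.25, ∠ = arctan(51/100) ≈ 27.02°
pole (s+80): 80 + j51 → |·| = √(80²+51²) = √9001 ≈ 94.874, ∠ = arctan(51/80) ≈ 32.52°
pole (s+250): 250 + j51 → |·| = √(250²+51²) = √65101 ≈ 255.15, ∠ = arctan(51/250) ≈ 11.53°
|L| = 2 · 5725.9 / 24207 ≈ 0.47308
Gain = 20 log₁₀(0.47308) ≈ -6.50 dB
∠L = 115.90° − 44.05° = 71.85°

-6.5 dB, 71.9°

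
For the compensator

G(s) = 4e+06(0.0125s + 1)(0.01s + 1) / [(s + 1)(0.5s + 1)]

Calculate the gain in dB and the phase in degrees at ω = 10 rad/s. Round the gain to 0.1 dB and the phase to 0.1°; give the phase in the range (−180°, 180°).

At ω = 10 rad/s:
zero (1 + j10·0.0125) = 1 + j0.125 → |·| ≈ 1.0078, ∠ ≈ 7.13°
zero (1 + j10·0.01) = 1 + j0.1 → |·| ≈ 1.005, ∠ ≈ 5.71°
pole (1 + j10·1) = 1 + j10 → |·| ≈ 10.05, ∠ ≈ 84.29°
pole (1 + j10·0.5) = 1 + j5 → |·| ≈ 5.099, ∠ ≈ 78.69°
|G| = 4e+06 · 1.0078 · 1.005 / (10.05 · 5.099) ≈ 79059
Gain = 20 log₁₀(79059) ≈ 97.96 dB
∠G = (7.13° + 5.71°) − (84.29° + 78.69°) = -150.14°

98.0 dB, -150.1°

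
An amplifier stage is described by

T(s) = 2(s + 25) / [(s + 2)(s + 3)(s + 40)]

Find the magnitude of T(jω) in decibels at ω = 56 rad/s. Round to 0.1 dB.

At s = jω = j56:
zero (s+25): 25 + j56 → |·| = √(25²+56²) = √3761 ≈ 61.327, ∠ = arctan(56/25) ≈ 65.94°
pole (s+2): 2 + j56 → |·| = √(2²+56²) = √3140 ≈ 56.036, ∠ = arctan(56/2) ≈ 87.95°
pole (s+3): 3 + j56 → |·| = √(3²+56²) = √3145 ≈ 56.08, ∠ = arctan(56/3) ≈ 86.93°
pole (s+40): 40 + j56 → |·| = √(40²+56²) = √4736 ≈ 68.819, ∠ = arctan(56/40) ≈ 54.46°
|T| = 2 · 61.327 / 2.1626e+05 ≈ 0.00056716
Gain = 20 log₁₀(0.00056716) ≈ -64.93 dB

-64.9 dB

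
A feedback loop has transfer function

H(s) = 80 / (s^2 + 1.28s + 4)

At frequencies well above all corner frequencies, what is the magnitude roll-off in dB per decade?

Each pole contributes −20 dB/decade at high frequency; each zero contributes +20 dB/decade.
Net: 0 zero(s) − 2 pole(s) → -40 dB/decade.

-40 dB/decade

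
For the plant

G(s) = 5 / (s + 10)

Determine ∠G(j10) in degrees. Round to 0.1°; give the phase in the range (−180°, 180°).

At s = jω = j10:
pole (s+10): 10 + j10 → |·| = √(10²+10²) = √200 ≈ 14.142, ∠ = arctan(10/10) ≈ 45.00°
∠G = 0.00° − 45.00° = -45.00°

-45.0°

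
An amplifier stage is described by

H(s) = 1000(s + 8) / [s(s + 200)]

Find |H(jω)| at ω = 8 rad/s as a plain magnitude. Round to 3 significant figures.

At s = jω = j8:
zero (s+8): 8 + j8 → |·| = √(8²+8²) = √128 ≈ 11.314, ∠ = arctan(8/8) ≈ 45.00°
pole (s+200): 200 + j8 → |·| = √(200²+8²) = √40064 ≈ 200.16, ∠ = arctan(8/200) ≈ 2.29°
pole at origin: |s| = 8, ∠ = 90.00° (in denominator)
|H| = 1000 · 11.314 / 1601.3 ≈ 7.0655

7.07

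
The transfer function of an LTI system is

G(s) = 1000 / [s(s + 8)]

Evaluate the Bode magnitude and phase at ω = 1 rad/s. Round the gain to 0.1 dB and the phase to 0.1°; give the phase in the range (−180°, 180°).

At s = jω = j1:
pole (s+8): 8 + j1 → |·| = √(8²+1²) = √65 ≈ 8.0623, ∠ = arctan(1/8) ≈ 7.13°
pole at origin: |s| = 1, ∠ = 90.00° (in denominator)
|G| = 1000 / 8.0623 ≈ 124.03
Gain = 20 log₁₀(124.03) ≈ 41.87 dB
∠G = 0.00° − 97.13° = -97.13°

41.9 dB, -97.1°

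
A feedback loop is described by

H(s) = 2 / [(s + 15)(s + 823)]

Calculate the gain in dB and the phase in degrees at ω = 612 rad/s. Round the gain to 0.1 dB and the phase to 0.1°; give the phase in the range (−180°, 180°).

-109.9 dB, -125.2°

At s = jω = j612:
pole (s+15): 15 + j612 → |·| = √(15²+612²) = √374769 ≈ 612.18, ∠ = arctan(612/15) ≈ 88.60°
pole (s+823): 823 + j612 → |·| = √(823²+612²) = √1051873 ≈ 1025.6, ∠ = arctan(612/823) ≈ 36.64°
|H| = 2 / 6.2785e+05 ≈ 3.1855e-06
Gain = 20 log₁₀(3.1855e-06) ≈ -109.94 dB
∠H = 0.00° − 125.24° = -125.24°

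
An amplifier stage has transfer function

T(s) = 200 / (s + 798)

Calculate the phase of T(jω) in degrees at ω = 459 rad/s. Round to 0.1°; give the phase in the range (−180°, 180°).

-29.9°

At s = jω = j459:
pole (s+798): 798 + j459 → |·| = √(798²+459²) = √847485 ≈ 920.59, ∠ = arctan(459/798) ≈ 29.91°
∠T = 0.00° − 29.91° = -29.91°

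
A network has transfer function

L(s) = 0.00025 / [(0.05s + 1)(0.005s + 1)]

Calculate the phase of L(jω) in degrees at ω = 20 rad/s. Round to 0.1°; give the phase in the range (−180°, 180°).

At ω = 20 rad/s:
pole (1 + j20·0.05) = 1 + j1 → |·| ≈ 1.4142, ∠ ≈ 45.00°
pole (1 + j20·0.005) = 1 + j0.1 → |·| ≈ 1.005, ∠ ≈ 5.71°
∠L = (0°) − (45.00° + 5.71°) = -50.71°

-50.7°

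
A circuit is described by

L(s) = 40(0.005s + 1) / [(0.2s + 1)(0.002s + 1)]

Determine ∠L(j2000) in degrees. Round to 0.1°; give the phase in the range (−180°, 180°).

At ω = 2000 rad/s:
zero (1 + j2000·0.005) = 1 + j10 → |·| ≈ 10.05, ∠ ≈ 84.29°
pole (1 + j2000·0.2) = 1 + j400 → |·| ≈ 400, ∠ ≈ 89.86°
pole (1 + j2000·0.002) = 1 + j4 → |·| ≈ 4.1231, ∠ ≈ 75.96°
∠L = (84.29°) − (89.86° + 75.96°) = -81.53°

-81.5°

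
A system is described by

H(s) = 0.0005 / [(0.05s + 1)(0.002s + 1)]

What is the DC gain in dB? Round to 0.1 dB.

-66.0 dB

H(0) = 0.0005 · 1 / 1 = 0.0005
20 log₁₀(0.0005) ≈ -66.02 dB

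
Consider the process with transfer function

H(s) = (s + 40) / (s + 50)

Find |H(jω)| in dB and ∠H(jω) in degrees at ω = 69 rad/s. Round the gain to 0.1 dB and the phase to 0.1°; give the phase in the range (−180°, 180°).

-0.6 dB, 5.8°

At s = jω = j69:
zero (s+40): 40 + j69 → |·| = √(40²+69²) = √6361 ≈ 79.756, ∠ = arctan(69/40) ≈ 59.90°
pole (s+50): 50 + j69 → |·| = √(50²+69²) = √7261 ≈ 85.212, ∠ = arctan(69/50) ≈ 54.07°
|H| = 1 · 79.756 / 85.212 ≈ 0.93597
Gain = 20 log₁₀(0.93597) ≈ -0.57 dB
∠H = 59.90° − 54.07° = 5.83°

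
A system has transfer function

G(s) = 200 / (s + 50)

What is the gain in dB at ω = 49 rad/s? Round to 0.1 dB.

9.1 dB

Substitute s = j49:
Numerator: 200 = 200 + j0
Denominator: (j49) + 50 = 50 + j49
|N| = √(200² + 0²) ≈ 200, ∠N ≈ 0.00°
|D| = √(50² + 49²) ≈ 70.007, ∠D ≈ 44.42°
|G| = 200 / 70.007 ≈ 2.8569
Gain = 20 log₁₀(2.8569) ≈ 9.12 dB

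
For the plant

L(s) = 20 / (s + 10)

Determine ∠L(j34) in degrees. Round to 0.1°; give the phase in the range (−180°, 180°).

Substitute s = j34:
Numerator: 20 = 20 + j0
Denominator: (j34) + 10 = 10 + j34
|N| = √(20² + 0²) ≈ 20, ∠N ≈ 0.00°
|D| = √(10² + 34²) ≈ 35.44, ∠D ≈ 73.61°
∠L = 0.00° − 73.61° = -73.61°

-73.6°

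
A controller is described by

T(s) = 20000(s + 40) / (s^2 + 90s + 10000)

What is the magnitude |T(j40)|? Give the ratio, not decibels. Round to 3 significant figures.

At s = jω = j40:
zero (s+40): 40 + j40 → |·| = √(40²+40²) = √3200 ≈ 56.569, ∠ = arctan(40/40) ≈ 45.00°
quadratic: (j40)² + 90·j40 + 10000 = 8400 + j3600 → |·| ≈ 9138.9, ∠ ≈ 23.20°
|T| = 20000 · 56.569 / 9138.9 ≈ 123.8

124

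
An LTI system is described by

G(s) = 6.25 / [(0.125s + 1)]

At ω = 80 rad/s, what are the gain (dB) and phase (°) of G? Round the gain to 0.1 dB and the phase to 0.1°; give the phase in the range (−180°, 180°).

At ω = 80 rad/s:
pole (1 + j80·0.125) = 1 + j10 → |·| ≈ 10.05, ∠ ≈ 84.29°
|G| = 6.25 · 1 / (10.05) ≈ 0.62189
Gain = 20 log₁₀(0.62189) ≈ -4.13 dB
∠G = (0°) − (84.29°) = -84.29°

-4.1 dB, -84.3°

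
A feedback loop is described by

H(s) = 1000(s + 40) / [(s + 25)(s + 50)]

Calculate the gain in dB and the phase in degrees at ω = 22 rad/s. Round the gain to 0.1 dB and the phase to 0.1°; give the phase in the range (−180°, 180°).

28.0 dB, -36.3°

At s = jω = j22:
zero (s+40): 40 + j22 → |·| = √(40²+22²) = √2084 ≈ 45.651, ∠ = arctan(22/40) ≈ 28.81°
pole (s+25): 25 + j22 → |·| = √(25²+22²) = √1109 ≈ 33.302, ∠ = arctan(22/25) ≈ 41.35°
pole (s+50): 50 + j22 → |·| = √(50²+22²) = √2984 ≈ 54.626, ∠ = arctan(22/50) ≈ 23.75°
|H| = 1000 · 45.651 / 1819.2 ≈ 25.094
Gain = 20 log₁₀(25.094) ≈ 27.99 dB
∠H = 28.81° − 65.10° = -36.29°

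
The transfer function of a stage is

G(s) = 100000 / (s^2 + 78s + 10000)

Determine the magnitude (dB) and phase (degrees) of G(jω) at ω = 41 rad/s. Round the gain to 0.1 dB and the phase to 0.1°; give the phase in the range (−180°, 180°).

At s = jω = j41:
quadratic: (j41)² + 78·j41 + 10000 = 8319 + j3198 → |·| ≈ 8912.5, ∠ ≈ 21.03°
|G| = 100000 / 8912.5 ≈ 11.22
Gain = 20 log₁₀(11.22) ≈ 21.00 dB
∠G = 0.00° − 21.03° = -21.03°

21.0 dB, -21.0°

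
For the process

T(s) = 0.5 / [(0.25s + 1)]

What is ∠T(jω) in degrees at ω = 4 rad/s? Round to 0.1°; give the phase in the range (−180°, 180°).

At ω = 4 rad/s:
pole (1 + j4·0.25) = 1 + j1 → |·| ≈ 1.4142, ∠ ≈ 45.00°
∠T = (0°) − (45.00°) = -45.00°

-45.0°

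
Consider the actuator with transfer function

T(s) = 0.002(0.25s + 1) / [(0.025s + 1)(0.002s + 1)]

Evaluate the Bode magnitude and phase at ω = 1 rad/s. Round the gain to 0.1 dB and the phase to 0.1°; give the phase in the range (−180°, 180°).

At ω = 1 rad/s:
zero (1 + j1·0.25) = 1 + j0.25 → |·| ≈ 1.0308, ∠ ≈ 14.04°
pole (1 + j1·0.025) = 1 + j0.025 → |·| ≈ 1.0003, ∠ ≈ 1.43°
pole (1 + j1·0.002) = 1 + j0.002 → |·| ≈ 1, ∠ ≈ 0.11°
|T| = 0.002 · 1.0308 / (1.0003 · 1) ≈ 0.002061
Gain = 20 log₁₀(0.002061) ≈ -53.72 dB
∠T = (14.04°) − (1.43° + 0.11°) = 12.50°

-53.7 dB, 12.5°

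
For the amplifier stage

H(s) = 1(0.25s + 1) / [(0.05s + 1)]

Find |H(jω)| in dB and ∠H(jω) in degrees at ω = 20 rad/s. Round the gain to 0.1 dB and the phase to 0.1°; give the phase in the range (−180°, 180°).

11.1 dB, 33.7°

At ω = 20 rad/s:
zero (1 + j20·0.25) = 1 + j5 → |·| ≈ 5.099, ∠ ≈ 78.69°
pole (1 + j20·0.05) = 1 + j1 → |·| ≈ 1.4142, ∠ ≈ 45.00°
|H| = 1 · 5.099 / (1.4142) ≈ 3.6056
Gain = 20 log₁₀(3.6056) ≈ 11.14 dB
∠H = (78.69°) − (45.00°) = 33.69°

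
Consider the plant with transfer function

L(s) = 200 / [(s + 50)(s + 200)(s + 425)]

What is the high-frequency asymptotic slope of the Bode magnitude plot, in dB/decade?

Each pole contributes −20 dB/decade at high frequency; each zero contributes +20 dB/decade.
Net: 0 zero(s) − 3 pole(s) → -60 dB/decade.

-60 dB/decade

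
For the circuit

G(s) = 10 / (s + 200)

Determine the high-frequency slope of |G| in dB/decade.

-20 dB/decade

Each pole contributes −20 dB/decade at high frequency; each zero contributes +20 dB/decade.
Net: 0 zero(s) − 1 pole(s) → -20 dB/decade.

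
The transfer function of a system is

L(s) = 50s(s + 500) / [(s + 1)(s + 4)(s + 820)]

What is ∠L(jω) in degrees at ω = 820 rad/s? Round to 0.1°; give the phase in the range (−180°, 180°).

At s = jω = j820:
zero (s+500): 500 + j820 → |·| = √(500²+820²) = √922400 ≈ 960.42, ∠ = arctan(820/500) ≈ 58.63°
zero at origin: s = j820 → |·| = 820, ∠ = 90.00°
pole (s+1): 1 + j820 → |·| = √(1²+820²) = √672401 ≈ 820, ∠ = arctan(820/1) ≈ 89.93°
pole (s+4): 4 + j820 → |·| = √(4²+820²) = √672416 ≈ 820.01, ∠ = arctan(820/4) ≈ 89.72°
pole (s+820): 820 + j820 → |·| = √(820²+820²) = √1344800 ≈ 1159.7, ∠ = arctan(820/820) ≈ 45.00°
∠L = 148.63° − 224.65° = -76.02°

-76.0°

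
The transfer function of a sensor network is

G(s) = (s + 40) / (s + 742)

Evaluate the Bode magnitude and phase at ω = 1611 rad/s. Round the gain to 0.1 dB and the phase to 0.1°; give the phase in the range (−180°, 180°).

At s = jω = j1611:
zero (s+40): 40 + j1611 → |·| = √(40²+1611²) = √2596921 ≈ 1611.5, ∠ = arctan(1611/40) ≈ 88.58°
pole (s+742): 742 + j1611 → |·| = √(742²+1611²) = √3145885 ≈ 1773.7, ∠ = arctan(1611/742) ≈ 65.27°
|G| = 1 · 1611.5 / 1773.7 ≈ 0.90855
Gain = 20 log₁₀(0.90855) ≈ -0.83 dB
∠G = 88.58° − 65.27° = 23.31°

-0.8 dB, 23.3°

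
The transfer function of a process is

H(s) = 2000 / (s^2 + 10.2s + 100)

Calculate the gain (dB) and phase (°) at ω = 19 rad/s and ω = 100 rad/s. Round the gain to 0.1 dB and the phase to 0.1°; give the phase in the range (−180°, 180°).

ω = 19: 15.8 dB, -143.4°; ω = 100: -13.9 dB, -174.1°

At s = jω = j19:
quadratic: (j19)² + 10.2·j19 + 100 = -261 + j193.8 → |·| ≈ 325.08, ∠ ≈ 143.41°
|H| = 2000 / 325.08 ≈ 6.1523
Gain = 20 log₁₀(6.1523) ≈ 15.78 dB
∠H = 0.00° − 143.41° = -143.41°

At s = jω = j100:
quadratic: (j100)² + 10.2·j100 + 100 = -9900 + j1020 → |·| ≈ 9952.4, ∠ ≈ 174.12°
|H| = 2000 / 9952.4 ≈ 0.20096
Gain = 20 log₁₀(0.20096) ≈ -13.94 dB
∠H = 0.00° − 174.12° = -174.12°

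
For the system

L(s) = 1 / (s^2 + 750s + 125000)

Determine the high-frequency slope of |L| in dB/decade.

-40 dB/decade

Each pole contributes −20 dB/decade at high frequency; each zero contributes +20 dB/decade.
Net: 0 zero(s) − 2 pole(s) → -40 dB/decade.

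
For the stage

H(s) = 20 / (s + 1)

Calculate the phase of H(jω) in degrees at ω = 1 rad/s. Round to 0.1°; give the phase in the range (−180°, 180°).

-45.0°

Substitute s = j1:
Numerator: 20 = 20 + j0
Denominator: (j1) + 1 = 1 + j1
|N| = √(20² + 0²) ≈ 20, ∠N ≈ 0.00°
|D| = √(1² + 1²) ≈ 1.4142, ∠D ≈ 45.00°
∠H = 0.00° − 45.00° = -45.00°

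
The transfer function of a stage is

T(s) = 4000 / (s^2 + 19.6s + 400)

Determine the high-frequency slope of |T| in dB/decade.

Each pole contributes −20 dB/decade at high frequency; each zero contributes +20 dB/decade.
Net: 0 zero(s) − 2 pole(s) → -40 dB/decade.

-40 dB/decade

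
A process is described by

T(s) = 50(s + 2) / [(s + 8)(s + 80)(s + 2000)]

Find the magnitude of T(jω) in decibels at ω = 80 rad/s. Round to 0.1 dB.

-73.2 dB

At s = jω = j80:
zero (s+2): 2 + j80 → |·| = √(2²+80²) = √6404 ≈ 80.025, ∠ = arctan(80/2) ≈ 88.57°
pole (s+8): 8 + j80 → |·| = √(8²+80²) = √6464 ≈ 80.399, ∠ = arctan(80/8) ≈ 84.29°
pole (s+80): 80 + j80 → |·| = √(80²+80²) = √12800 ≈ 113.14, ∠ = arctan(80/80) ≈ 45.00°
pole (s+2000): 2000 + j80 → |·| = √(2000²+80²) = √4006400 ≈ 2001.6, ∠ = arctan(80/2000) ≈ 2.29°
|T| = 50 · 80.025 / 1.8207e+07 ≈ 0.00021976
Gain = 20 log₁₀(0.00021976) ≈ -73.16 dB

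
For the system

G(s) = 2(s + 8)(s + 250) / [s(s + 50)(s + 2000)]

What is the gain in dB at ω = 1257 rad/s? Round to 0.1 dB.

At s = jω = j1257:
zero (s+8): 8 + j1257 → |·| = √(8²+1257²) = √1580113 ≈ 1257, ∠ = arctan(1257/8) ≈ 89.64°
zero (s+250): 250 + j1257 → |·| = √(250²+1257²) = √1642549 ≈ 1281.6, ∠ = arctan(1257/250) ≈ 78.75°
pole (s+50): 50 + j1257 → |·| = √(50²+1257²) = √1582549 ≈ 1258, ∠ = arctan(1257/50) ≈ 87.72°
pole (s+2000): 2000 + j1257 → |·| = √(2000²+1257²) = √5580049 ≈ 2362.2, ∠ = arctan(1257/2000) ≈ 32.15°
pole at origin: |s| = 1257, ∠ = 90.00° (in denominator)
|G| = 2 · 1.611e+06 / 3.7354e+09 ≈ 0.00086256
Gain = 20 log₁₀(0.00086256) ≈ -61.28 dB

-61.3 dB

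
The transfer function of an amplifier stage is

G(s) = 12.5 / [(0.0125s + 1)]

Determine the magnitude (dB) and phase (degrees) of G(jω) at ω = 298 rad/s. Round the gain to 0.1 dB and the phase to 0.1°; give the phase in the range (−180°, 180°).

At ω = 298 rad/s:
pole (1 + j298·0.0125) = 1 + j3.725 → |·| ≈ 3.8569, ∠ ≈ 74.97°
|G| = 12.5 · 1 / (3.8569) ≈ 3.2409
Gain = 20 log₁₀(3.2409) ≈ 10.21 dB
∠G = (0°) − (74.97°) = -74.97°

10.2 dB, -75.0°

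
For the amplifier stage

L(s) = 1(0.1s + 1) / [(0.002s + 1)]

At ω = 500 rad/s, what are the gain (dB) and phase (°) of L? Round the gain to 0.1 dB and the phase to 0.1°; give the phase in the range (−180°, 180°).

At ω = 500 rad/s:
zero (1 + j500·0.1) = 1 + j50 → |·| ≈ 50.01, ∠ ≈ 88.85°
pole (1 + j500·0.002) = 1 + j1 → |·| ≈ 1.4142, ∠ ≈ 45.00°
|L| = 1 · 50.01 / (1.4142) ≈ 35.363
Gain = 20 log₁₀(35.363) ≈ 30.97 dB
∠L = (88.85°) − (45.00°) = 43.85°

31.0 dB, 43.9°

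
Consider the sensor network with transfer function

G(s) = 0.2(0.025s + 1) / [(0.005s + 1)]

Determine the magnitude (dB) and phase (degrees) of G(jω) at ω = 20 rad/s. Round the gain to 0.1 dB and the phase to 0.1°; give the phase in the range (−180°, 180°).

-13.1 dB, 20.9°

At ω = 20 rad/s:
zero (1 + j20·0.025) = 1 + j0.5 → |·| ≈ 1.118, ∠ ≈ 26.57°
pole (1 + j20·0.005) = 1 + j0.1 → |·| ≈ 1.005, ∠ ≈ 5.71°
|G| = 0.2 · 1.118 / (1.005) ≈ 0.22249
Gain = 20 log₁₀(0.22249) ≈ -13.05 dB
∠G = (26.57°) − (5.71°) = 20.86°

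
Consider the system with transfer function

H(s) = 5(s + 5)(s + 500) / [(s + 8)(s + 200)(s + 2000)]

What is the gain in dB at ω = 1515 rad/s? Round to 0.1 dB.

At s = jω = j1515:
zero (s+5): 5 + j1515 → |·| = √(5²+1515²) = √2295250 ≈ 1515, ∠ = arctan(1515/5) ≈ 89.81°
zero (s+500): 500 + j1515 → |·| = √(500²+1515²) = √2545225 ≈ 1595.4, ∠ = arctan(1515/500) ≈ 71.74°
pole (s+8): 8 + j1515 → |·| = √(8²+1515²) = √2295289 ≈ 1515, ∠ = arctan(1515/8) ≈ 89.70°
pole (s+200): 200 + j1515 → |·| = √(200²+1515²) = √2335225 ≈ 1528.1, ∠ = arctan(1515/200) ≈ 82.48°
pole (s+2000): 2000 + j1515 → |·| = √(2000²+1515²) = √6295225 ≈ 2509, ∠ = arctan(1515/2000) ≈ 37.14°
|H| = 5 · 2.417e+06 / 5.8085e+09 ≈ 0.0020806
Gain = 20 log₁₀(0.0020806) ≈ -53.64 dB

-53.6 dB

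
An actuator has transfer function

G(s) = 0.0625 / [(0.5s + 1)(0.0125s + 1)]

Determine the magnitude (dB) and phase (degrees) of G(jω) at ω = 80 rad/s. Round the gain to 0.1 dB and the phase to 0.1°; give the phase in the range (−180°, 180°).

-59.1 dB, -133.6°

At ω = 80 rad/s:
pole (1 + j80·0.5) = 1 + j40 → |·| ≈ 40.012, ∠ ≈ 88.57°
pole (1 + j80·0.0125) = 1 + j1 → |·| ≈ 1.4142, ∠ ≈ 45.00°
|G| = 0.0625 · 1 / (40.012 · 1.4142) ≈ 0.0011045
Gain = 20 log₁₀(0.0011045) ≈ -59.14 dB
∠G = (0°) − (88.57° + 45.00°) = -133.57°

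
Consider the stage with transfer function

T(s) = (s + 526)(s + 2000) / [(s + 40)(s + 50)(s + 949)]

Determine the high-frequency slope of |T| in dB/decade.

Each pole contributes −20 dB/decade at high frequency; each zero contributes +20 dB/decade.
Net: 2 zero(s) − 3 pole(s) → -20 dB/decade.

-20 dB/decade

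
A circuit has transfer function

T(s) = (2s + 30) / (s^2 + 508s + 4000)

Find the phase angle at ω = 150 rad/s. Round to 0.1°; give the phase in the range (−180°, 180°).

Substitute s = j150:
Numerator: 2(j150) + 30 = 30 + j300
Denominator: (j150)^2 + 508(j150) + 4000 = -18500 + j76200
|N| = √(30² + 300²) ≈ 301.5, ∠N ≈ 84.29°
|D| = √(18500² + 76200²) ≈ 78414, ∠D ≈ 103.65°
∠T = 84.29° − 103.65° = -19.36°

-19.4°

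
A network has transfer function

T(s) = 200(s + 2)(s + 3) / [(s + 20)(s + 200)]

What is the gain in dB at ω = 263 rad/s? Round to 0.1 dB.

At s = jω = j263:
zero (s+2): 2 + j263 → |·| = √(2²+263²) = √69173 ≈ 263.01, ∠ = arctan(263/2) ≈ 89.56°
zero (s+3): 3 + j263 → |·| = √(3²+263²) = √69178 ≈ 263.02, ∠ = arctan(263/3) ≈ 89.35°
pole (s+20): 20 + j263 → |·| = √(20²+263²) = √69569 ≈ 263.76, ∠ = arctan(263/20) ≈ 85.65°
pole (s+200): 200 + j263 → |·| = √(200²+263²) = √109169 ≈ 330.41, ∠ = arctan(263/200) ≈ 52.75°
|T| = 200 · 69177 / 87149 ≈ 158.76
Gain = 20 log₁₀(158.76) ≈ 44.01 dB

44.0 dB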